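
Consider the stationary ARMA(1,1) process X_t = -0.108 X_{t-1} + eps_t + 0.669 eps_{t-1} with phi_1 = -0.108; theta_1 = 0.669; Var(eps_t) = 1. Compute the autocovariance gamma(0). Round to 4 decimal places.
\gamma(0) = 1.3184

Multiply the model equation by X_{t-k} and take expectations. With theta_0 = psi_0 = 1 and psi_j the MA(infinity) weights, this gives
  gamma(k) - sum_i phi_i gamma(k-i) = c_k,
  c_k = sigma^2 * sum_{j=k..q} theta_j psi_{j-k}   (c_k = 0 for k > q),
using gamma(-m) = gamma(m).
psi-weights needed (psi_j = theta_j + sum_i phi_i psi_{j-i}):
  psi_1 = theta_1 + phi_1 = 0.669 + (-0.108) = 0.561
Right-hand sides:
  c_0 = sigma^2 (1 + theta_1 psi_1) = 1 * (1 + (0.669)(0.561)) = 1 * 1.375309 = 1.375309
  c_1 = sigma^2 theta_1 = 1 * (0.669) = 0.669
  c_2 = 0
Equations for k = 0 and k = 1 (AR order 1):
  gamma(0) = phi_1 gamma(1) + c_0
  gamma(1) = phi_1 gamma(0) + c_1
Substituting the second into the first: gamma(0) (1 - phi_1^2) = c_0 + phi_1 c_1, so
  gamma(0) = (c_0 + phi_1 c_1) / (1 - phi_1^2) = (1.375309 + (-0.108)(0.669)) / (1 - (-0.108)^2) = 1.303057 / 0.988336 = 1.318435.
Therefore gamma(0) = 1.3184 (to 4 decimal places).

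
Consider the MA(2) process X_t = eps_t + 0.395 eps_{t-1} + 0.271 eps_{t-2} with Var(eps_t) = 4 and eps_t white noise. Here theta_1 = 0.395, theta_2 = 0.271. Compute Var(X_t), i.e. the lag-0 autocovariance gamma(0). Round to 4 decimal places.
\gamma(0) = 4.9179

For an MA(q) process X_t = eps_t + sum_i theta_i eps_{t-i} with
Var(eps_t) = sigma^2, the variance is
  gamma(0) = sigma^2 * (1 + sum_i theta_i^2).
  sum_i theta_i^2 = (0.395)^2 + (0.271)^2 = 0.156025 + 0.073441 = 0.229466.
  gamma(0) = 4 * (1 + 0.229466) = 4 * 1.229466 = 4.917864, which rounds to 4.9179.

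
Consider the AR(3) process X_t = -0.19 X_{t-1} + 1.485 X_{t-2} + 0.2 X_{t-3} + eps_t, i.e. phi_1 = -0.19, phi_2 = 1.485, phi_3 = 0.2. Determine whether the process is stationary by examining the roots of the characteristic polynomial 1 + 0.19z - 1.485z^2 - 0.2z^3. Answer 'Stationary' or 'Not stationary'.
\text{Not stationary}

The AR(p) characteristic polynomial is P(z) = 1 + 0.19z - 1.485z^2 - 0.2z^3.
Stationarity requires all roots to lie outside the unit circle, i.e. |z| > 1 for every root.
Degree 3: look for a simple real root z0 first, then factor out (1 - z/z0) and solve the remaining quadratic.
Testing z0 = -0.8: P(-0.8) = 1 + (0.19)(-0.8) + (-1.485)(-0.8)^2 + (-0.2)(-0.8)^3
  = 1 + (-0.152) + (-0.9504) + (0.1024) = 0.  So z_0 = -0.8 is a root, |z_0| = 0.8.
Divide out the factor (1 + 1.25 z) = (1 - z/z0) (since 1/z0 = -1.25):
  P(z) = (1 + 1.25 z)(1 + (-1.06) z + (-0.16) z^2)
  [check: z-coef -1.06 - (-1.25) = 0.19; z^2-coef -0.16 - (-1.25)(-1.06) = -1.485; z^3-coef -(-1.25)(-0.16) = -0.2.]
Remaining roots from the quadratic factor 1 + (-1.06) z + (-0.16) z^2:
  Set 1 + (-1.06) z + (-0.16) z^2 = 0, i.e. a z^2 + b z + c = 0 with a = -0.16, b = -1.06, c = 1.
  Discriminant D = b^2 - 4ac = (-1.06)^2 - 4*(-0.16)*1 = 1.1236 - (-0.64) = 1.7636.
  D >= 0, so the roots are real: z = (-b +/- sqrt(D)) / (2a) = (1.06 +/- 1.328006) / (-0.32).
    z_1 = (1.06 + 1.328006) / (-0.32) = -7.4625,   |z_1| = 7.4625.
    z_2 = (1.06 - 1.328006) / (-0.32) = 0.8375,   |z_2| = 0.8375.
Moduli of all roots: 0.8000, 7.4625, 0.8375.
All moduli strictly greater than 1? No.
Verdict: Not stationary.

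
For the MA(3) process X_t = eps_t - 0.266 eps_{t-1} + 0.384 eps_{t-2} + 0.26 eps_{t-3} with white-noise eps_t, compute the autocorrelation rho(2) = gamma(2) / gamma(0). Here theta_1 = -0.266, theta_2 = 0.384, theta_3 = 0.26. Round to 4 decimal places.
\rho(2) = 0.2449

For an MA(q) process with theta_0 = 1, the autocovariance is
  gamma(k) = sigma^2 * sum_{i=0..q-k} theta_i * theta_{i+k},
and rho(k) = gamma(k) / gamma(0). Sigma^2 cancels.
  numerator   = (1)*(0.384) + (-0.266)*(0.26) = 0.31484.
  denominator = (1)^2 + (-0.266)^2 + (0.384)^2 + (0.26)^2 = 1.285812.
  rho(2) = 0.31484 / 1.285812 = 0.2449.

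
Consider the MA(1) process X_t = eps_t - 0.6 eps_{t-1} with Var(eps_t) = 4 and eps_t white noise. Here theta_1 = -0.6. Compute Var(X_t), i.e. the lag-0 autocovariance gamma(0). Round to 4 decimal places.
\gamma(0) = 5.4400

For an MA(q) process X_t = eps_t + sum_i theta_i eps_{t-i} with
Var(eps_t) = sigma^2, the variance is
  gamma(0) = sigma^2 * (1 + sum_i theta_i^2).
  sum_i theta_i^2 = (-0.6)^2 = 0.36.
  gamma(0) = 4 * (1 + 0.36) = 4 * 1.36 = 5.44, which rounds to 5.4400.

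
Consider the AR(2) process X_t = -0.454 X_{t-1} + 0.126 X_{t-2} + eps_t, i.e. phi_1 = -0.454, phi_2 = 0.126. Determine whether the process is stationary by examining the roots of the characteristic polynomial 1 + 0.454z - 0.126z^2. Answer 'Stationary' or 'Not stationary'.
\text{Stationary}

The AR(p) characteristic polynomial is P(z) = 1 + 0.454z - 0.126z^2.
Stationarity requires all roots to lie outside the unit circle, i.e. |z| > 1 for every root.
Set 1 + (0.454) z + (-0.126) z^2 = 0, i.e. a z^2 + b z + c = 0 with a = -0.126, b = 0.454, c = 1.
Discriminant D = b^2 - 4ac = (0.454)^2 - 4*(-0.126)*1 = 0.206116 - (-0.504) = 0.710116.
D >= 0, so the roots are real: z = (-b +/- sqrt(D)) / (2a) = (-0.454 +/- 0.842684) / (-0.252).
  z_1 = (-0.454 + 0.842684) / (-0.252) = -1.5424,   |z_1| = 1.5424.
  z_2 = (-0.454 - 0.842684) / (-0.252) = 5.1456,   |z_2| = 5.1456.
Moduli of all roots: 1.5424, 5.1456.
All moduli strictly greater than 1? Yes.
Verdict: Stationary.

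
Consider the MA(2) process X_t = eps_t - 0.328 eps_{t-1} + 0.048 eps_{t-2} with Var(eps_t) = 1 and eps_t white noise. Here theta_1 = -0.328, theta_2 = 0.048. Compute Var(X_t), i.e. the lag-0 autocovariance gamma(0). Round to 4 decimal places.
\gamma(0) = 1.1099

For an MA(q) process X_t = eps_t + sum_i theta_i eps_{t-i} with
Var(eps_t) = sigma^2, the variance is
  gamma(0) = sigma^2 * (1 + sum_i theta_i^2).
  sum_i theta_i^2 = (-0.328)^2 + (0.048)^2 = 0.107584 + 0.002304 = 0.109888.
  gamma(0) = 1 * (1 + 0.109888) = 1 * 1.109888 = 1.109888, which rounds to 1.1099.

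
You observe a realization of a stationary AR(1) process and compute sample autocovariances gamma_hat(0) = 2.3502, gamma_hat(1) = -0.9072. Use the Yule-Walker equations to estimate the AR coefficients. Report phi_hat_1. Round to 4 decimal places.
\hat\phi_{1} = -0.3860

The Yule-Walker equations for an AR(p) process read, in matrix form,
  Gamma_p phi = r_p,   with   (Gamma_p)_{ij} = gamma(|i - j|),
                       (r_p)_i = gamma(i),   i,j = 1..p.
Substitute the sample gammas (Toeplitz matrix and right-hand side of size 1):
  Gamma_p = [[2.3502]]
  r_p     = [-0.9072]
With p = 1 this is the single equation gamma(0) phi_1 = gamma(1):
  phi_hat_1 = gamma(1) / gamma(0) = -0.9072 / 2.3502 = -0.3860.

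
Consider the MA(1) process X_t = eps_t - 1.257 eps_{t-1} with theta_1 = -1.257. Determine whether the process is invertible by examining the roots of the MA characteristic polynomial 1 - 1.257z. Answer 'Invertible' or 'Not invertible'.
\text{Not invertible}

The MA(q) characteristic polynomial is P(z) = 1 - 1.257z.
Invertibility requires all roots to lie outside the unit circle, i.e. |z| > 1 for every root.
This is linear in z: 1 + (-1.257) z = 0  =>  z = -1/(-1.257) = 0.795545,  |z| = 0.795545.
Moduli of all roots: 0.7955.
All moduli strictly greater than 1? No.
Verdict: Not invertible.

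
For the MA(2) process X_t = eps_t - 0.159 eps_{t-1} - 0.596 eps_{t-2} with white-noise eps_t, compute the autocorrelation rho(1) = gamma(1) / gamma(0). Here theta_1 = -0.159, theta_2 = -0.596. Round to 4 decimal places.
\rho(1) = -0.0465

For an MA(q) process with theta_0 = 1, the autocovariance is
  gamma(k) = sigma^2 * sum_{i=0..q-k} theta_i * theta_{i+k},
and rho(k) = gamma(k) / gamma(0). Sigma^2 cancels.
  numerator   = (1)*(-0.159) + (-0.159)*(-0.596) = -0.064236.
  denominator = (1)^2 + (-0.159)^2 + (-0.596)^2 = 1.380497.
  rho(1) = -0.064236 / 1.380497 = -0.0465.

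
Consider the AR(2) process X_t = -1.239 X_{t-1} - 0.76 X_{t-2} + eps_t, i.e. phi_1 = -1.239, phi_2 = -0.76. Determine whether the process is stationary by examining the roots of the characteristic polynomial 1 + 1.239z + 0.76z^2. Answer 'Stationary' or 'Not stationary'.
\text{Stationary}

The AR(p) characteristic polynomial is P(z) = 1 + 1.239z + 0.76z^2.
Stationarity requires all roots to lie outside the unit circle, i.e. |z| > 1 for every root.
Set 1 + (1.239) z + (0.76) z^2 = 0, i.e. a z^2 + b z + c = 0 with a = 0.76, b = 1.239, c = 1.
Discriminant D = b^2 - 4ac = (1.239)^2 - 4*(0.76)*1 = 1.535121 - (3.04) = -1.504879.
D < 0, so the roots are the complex-conjugate pair z = (-b +/- i sqrt(-D)) / (2a) = -0.8151 +/- 0.8071i.
For a conjugate pair |z|^2 = z * conj(z) = (product of roots) = c/a = 1/(0.76) = 1.315789, so |z| = sqrt(1.315789) = 1.1471 for both roots.
Moduli of all roots: 1.1471, 1.1471.
All moduli strictly greater than 1? Yes.
Verdict: Stationary.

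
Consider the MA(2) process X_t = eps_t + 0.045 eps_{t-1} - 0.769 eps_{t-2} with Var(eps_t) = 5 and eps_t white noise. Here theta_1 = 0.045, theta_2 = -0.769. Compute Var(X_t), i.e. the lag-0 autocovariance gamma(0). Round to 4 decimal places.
\gamma(0) = 7.9669

For an MA(q) process X_t = eps_t + sum_i theta_i eps_{t-i} with
Var(eps_t) = sigma^2, the variance is
  gamma(0) = sigma^2 * (1 + sum_i theta_i^2).
  sum_i theta_i^2 = (0.045)^2 + (-0.769)^2 = 0.002025 + 0.591361 = 0.593386.
  gamma(0) = 5 * (1 + 0.593386) = 5 * 1.593386 = 7.96693, which rounds to 7.9669.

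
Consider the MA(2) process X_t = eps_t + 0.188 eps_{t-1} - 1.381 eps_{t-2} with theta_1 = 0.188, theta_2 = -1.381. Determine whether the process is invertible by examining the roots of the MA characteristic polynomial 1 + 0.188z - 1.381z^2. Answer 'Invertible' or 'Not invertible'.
\text{Not invertible}

The MA(q) characteristic polynomial is P(z) = 1 + 0.188z - 1.381z^2.
Invertibility requires all roots to lie outside the unit circle, i.e. |z| > 1 for every root.
Set 1 + (0.188) z + (-1.381) z^2 = 0, i.e. a z^2 + b z + c = 0 with a = -1.381, b = 0.188, c = 1.
Discriminant D = b^2 - 4ac = (0.188)^2 - 4*(-1.381)*1 = 0.035344 - (-5.524) = 5.559344.
D >= 0, so the roots are real: z = (-b +/- sqrt(D)) / (2a) = (-0.188 +/- 2.357826) / (-2.762).
  z_1 = (-0.188 + 2.357826) / (-2.762) = -0.7856,   |z_1| = 0.7856.
  z_2 = (-0.188 - 2.357826) / (-2.762) = 0.9217,   |z_2| = 0.9217.
Moduli of all roots: 0.7856, 0.9217.
All moduli strictly greater than 1? No.
Verdict: Not invertible.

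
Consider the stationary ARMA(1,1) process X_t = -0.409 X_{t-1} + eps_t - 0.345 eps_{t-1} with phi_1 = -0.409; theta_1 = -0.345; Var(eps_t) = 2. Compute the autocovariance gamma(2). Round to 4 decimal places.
\gamma(2) = 0.8452

Multiply the model equation by X_{t-k} and take expectations. With theta_0 = psi_0 = 1 and psi_j the MA(infinity) weights, this gives
  gamma(k) - sum_i phi_i gamma(k-i) = c_k,
  c_k = sigma^2 * sum_{j=k..q} theta_j psi_{j-k}   (c_k = 0 for k > q),
using gamma(-m) = gamma(m).
psi-weights needed (psi_j = theta_j + sum_i phi_i psi_{j-i}):
  psi_1 = theta_1 + phi_1 = -0.345 + (-0.409) = -0.754
Right-hand sides:
  c_0 = sigma^2 (1 + theta_1 psi_1) = 2 * (1 + (-0.345)(-0.754)) = 2 * 1.26013 = 2.52026
  c_1 = sigma^2 theta_1 = 2 * (-0.345) = -0.69
  c_2 = 0
Equations for k = 0 and k = 1 (AR order 1):
  gamma(0) = phi_1 gamma(1) + c_0
  gamma(1) = phi_1 gamma(0) + c_1
Substituting the second into the first: gamma(0) (1 - phi_1^2) = c_0 + phi_1 c_1, so
  gamma(0) = (c_0 + phi_1 c_1) / (1 - phi_1^2) = (2.52026 + (-0.409)(-0.69)) / (1 - (-0.409)^2) = 2.80247 / 0.832719 = 3.365445.
  gamma(1) = phi_1 gamma(0) + c_1 = (-0.409)(3.365445) + (-0.69) = -2.066467.
For k = 2 (> q): gamma(2) = phi_1 gamma(1) = (-0.409)(-2.066467) = 0.845185.
Therefore gamma(2) = 0.8452 (to 4 decimal places).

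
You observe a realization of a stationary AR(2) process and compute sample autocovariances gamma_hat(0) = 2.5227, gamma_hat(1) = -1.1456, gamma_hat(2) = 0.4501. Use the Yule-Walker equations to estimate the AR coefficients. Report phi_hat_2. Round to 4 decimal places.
\hat\phi_{2} = -0.0350

The Yule-Walker equations for an AR(p) process read, in matrix form,
  Gamma_p phi = r_p,   with   (Gamma_p)_{ij} = gamma(|i - j|),
                       (r_p)_i = gamma(i),   i,j = 1..p.
Substitute the sample gammas (Toeplitz matrix and right-hand side of size 2):
  Gamma_p = [[2.5227, -1.1456], [-1.1456, 2.5227]]
  r_p     = [-1.1456, 0.4501]
Written out:
  2.5227 phi_1 - 1.1456 phi_2 = -1.1456
  -1.1456 phi_1 + 2.5227 phi_2 = 0.4501
Solve by Cramer's rule:
  det = gamma(0)^2 - gamma(1)^2 = (2.5227)^2 - (-1.1456)^2 = 6.36401529 - 1.31239936 = 5.05161593
  phi_hat_1 = [gamma(1) gamma(0) - gamma(1) gamma(2)] / det = [(-1.1456)(2.5227) - (-1.1456)(0.4501)] / 5.05161593 = -2.37437056 / 5.05161593 = -0.47
  phi_hat_2 = [gamma(0) gamma(2) - gamma(1)^2] / det = [(2.5227)(0.4501) - (-1.1456)^2] / 5.05161593 = -0.17693209 / 5.05161593 = -0.035
So phi_hat = [-0.4700, -0.0350].
Therefore phi_hat_2 = -0.0350.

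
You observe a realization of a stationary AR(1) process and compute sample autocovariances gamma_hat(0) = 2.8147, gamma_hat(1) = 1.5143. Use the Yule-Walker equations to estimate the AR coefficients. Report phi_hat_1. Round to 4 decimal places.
\hat\phi_{1} = 0.5380

The Yule-Walker equations for an AR(p) process read, in matrix form,
  Gamma_p phi = r_p,   with   (Gamma_p)_{ij} = gamma(|i - j|),
                       (r_p)_i = gamma(i),   i,j = 1..p.
Substitute the sample gammas (Toeplitz matrix and right-hand side of size 1):
  Gamma_p = [[2.8147]]
  r_p     = [1.5143]
With p = 1 this is the single equation gamma(0) phi_1 = gamma(1):
  phi_hat_1 = gamma(1) / gamma(0) = 1.5143 / 2.8147 = 0.5380.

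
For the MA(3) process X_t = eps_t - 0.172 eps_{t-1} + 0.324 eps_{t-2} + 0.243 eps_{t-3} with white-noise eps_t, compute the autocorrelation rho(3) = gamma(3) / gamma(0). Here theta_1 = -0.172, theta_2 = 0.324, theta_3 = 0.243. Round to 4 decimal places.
\rho(3) = 0.2036

For an MA(q) process with theta_0 = 1, the autocovariance is
  gamma(k) = sigma^2 * sum_{i=0..q-k} theta_i * theta_{i+k},
and rho(k) = gamma(k) / gamma(0). Sigma^2 cancels.
  numerator   = (1)*(0.243) = 0.243.
  denominator = (1)^2 + (-0.172)^2 + (0.324)^2 + (0.243)^2 = 1.193609.
  rho(3) = 0.243 / 1.193609 = 0.2036.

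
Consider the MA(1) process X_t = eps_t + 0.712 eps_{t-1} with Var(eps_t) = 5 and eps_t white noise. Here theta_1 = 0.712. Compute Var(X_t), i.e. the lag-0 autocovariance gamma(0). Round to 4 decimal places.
\gamma(0) = 7.5347

For an MA(q) process X_t = eps_t + sum_i theta_i eps_{t-i} with
Var(eps_t) = sigma^2, the variance is
  gamma(0) = sigma^2 * (1 + sum_i theta_i^2).
  sum_i theta_i^2 = (0.712)^2 = 0.506944.
  gamma(0) = 5 * (1 + 0.506944) = 5 * 1.506944 = 7.53472, which rounds to 7.5347.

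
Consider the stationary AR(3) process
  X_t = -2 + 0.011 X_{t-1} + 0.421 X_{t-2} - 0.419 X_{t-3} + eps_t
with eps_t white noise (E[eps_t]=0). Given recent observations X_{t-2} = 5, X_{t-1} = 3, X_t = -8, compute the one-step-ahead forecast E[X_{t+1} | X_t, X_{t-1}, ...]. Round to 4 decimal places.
E[X_{t+1} \mid \mathcal F_t] = -2.9200

For an AR(p) model X_t = c + sum_i phi_i X_{t-i} + eps_t, the
one-step-ahead conditional mean is
  E[X_{t+1} | X_t, ...] = c + sum_i phi_i X_{t+1-i}.
Substitute known values:
  E[X_{t+1} | ...] = -2 + (0.011) * (-8) + (0.421) * (3) + (-0.419) * (5)
                   = -2.9200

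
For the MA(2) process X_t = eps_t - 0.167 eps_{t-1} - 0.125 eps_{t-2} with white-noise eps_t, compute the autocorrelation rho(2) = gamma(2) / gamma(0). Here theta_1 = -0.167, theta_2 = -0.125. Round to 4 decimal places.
\rho(2) = -0.1198

For an MA(q) process with theta_0 = 1, the autocovariance is
  gamma(k) = sigma^2 * sum_{i=0..q-k} theta_i * theta_{i+k},
and rho(k) = gamma(k) / gamma(0). Sigma^2 cancels.
  numerator   = (1)*(-0.125) = -0.125.
  denominator = (1)^2 + (-0.167)^2 + (-0.125)^2 = 1.043514.
  rho(2) = -0.125 / 1.043514 = -0.1198.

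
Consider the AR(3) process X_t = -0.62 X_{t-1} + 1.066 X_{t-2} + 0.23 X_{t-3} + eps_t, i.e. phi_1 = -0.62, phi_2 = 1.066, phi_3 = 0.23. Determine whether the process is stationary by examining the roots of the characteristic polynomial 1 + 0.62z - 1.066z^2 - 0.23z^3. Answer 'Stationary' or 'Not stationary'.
\text{Not stationary}

The AR(p) characteristic polynomial is P(z) = 1 + 0.62z - 1.066z^2 - 0.23z^3.
Stationarity requires all roots to lie outside the unit circle, i.e. |z| > 1 for every root.
Degree 3: look for a simple real root z0 first, then factor out (1 - z/z0) and solve the remaining quadratic.
Testing z0 = -5: P(-5) = 1 + (0.62)(-5) + (-1.066)(-5)^2 + (-0.23)(-5)^3
  = 1 + (-3.1) + (-26.65) + (28.75) = 0.  So z_0 = -5 is a root, |z_0| = 5.
Divide out the factor (1 + 0.2 z) = (1 - z/z0) (since 1/z0 = -0.2):
  P(z) = (1 + 0.2 z)(1 + (0.42) z + (-1.15) z^2)
  [check: z-coef 0.42 - (-0.2) = 0.62; z^2-coef -1.15 - (-0.2)(0.42) = -1.066; z^3-coef -(-0.2)(-1.15) = -0.23.]
Remaining roots from the quadratic factor 1 + (0.42) z + (-1.15) z^2:
  Set 1 + (0.42) z + (-1.15) z^2 = 0, i.e. a z^2 + b z + c = 0 with a = -1.15, b = 0.42, c = 1.
  Discriminant D = b^2 - 4ac = (0.42)^2 - 4*(-1.15)*1 = 0.1764 - (-4.6) = 4.7764.
  D >= 0, so the roots are real: z = (-b +/- sqrt(D)) / (2a) = (-0.42 +/- 2.185498) / (-2.3).
    z_1 = (-0.42 + 2.185498) / (-2.3) = -0.7676,   |z_1| = 0.7676.
    z_2 = (-0.42 - 2.185498) / (-2.3) = 1.1328,   |z_2| = 1.1328.
Moduli of all roots: 5.0000, 0.7676, 1.1328.
All moduli strictly greater than 1? No.
Verdict: Not stationary.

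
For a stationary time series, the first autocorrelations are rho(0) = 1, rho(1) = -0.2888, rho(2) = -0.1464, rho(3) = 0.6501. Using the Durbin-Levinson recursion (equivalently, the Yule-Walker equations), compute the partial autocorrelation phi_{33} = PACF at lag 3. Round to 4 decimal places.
\phi_{33} = 0.6110

The PACF at lag k is phi_{kk}, the last component of the solution
to the Yule-Walker system G_k phi = r_k where
  (G_k)_{ij} = rho(|i - j|), (r_k)_i = rho(i), i,j = 1..k.
Equivalently, Durbin-Levinson gives phi_{kk} iteratively:
  phi_{11} = rho(1)
  phi_{kk} = [rho(k) - sum_{j=1..k-1} phi_{k-1,j} rho(k-j)]
            / [1 - sum_{j=1..k-1} phi_{k-1,j} rho(j)],
  phi_{k,j} = phi_{k-1,j} - phi_{kk} phi_{k-1,k-j},  j = 1..k-1.
Step k = 1:
  phi_11 = rho(1) = -0.2888.
Step k = 2:
  phi_22 = [rho(2) - phi_11 rho(1)] / [1 - phi_11 rho(1)] = [-0.1464 - (-0.2888)(-0.2888)] / [1 - (-0.2888)(-0.2888)]
         = -0.22980544 / 0.91659456 = -0.250717.
  Update: phi_21 = phi_11 - phi_22 phi_11 = -0.2888 - (-0.250717)(-0.2888) = -0.361207.
Step k = 3:
  phi_33 = [rho(3) - phi_21 rho(2) - phi_22 rho(1)] / [1 - phi_21 rho(1) - phi_22 rho(2)]
    numerator   = 0.6501 - (-0.361207)(-0.1464) - (-0.250717)(-0.2888) = 0.52481236
    denominator = 1 - (-0.361207)(-0.2888) - (-0.250717)(-0.1464) = 0.85897853
  phi_33 = 0.52481236 / 0.85897853 = 0.611.
Therefore phi_{33} = 0.6110.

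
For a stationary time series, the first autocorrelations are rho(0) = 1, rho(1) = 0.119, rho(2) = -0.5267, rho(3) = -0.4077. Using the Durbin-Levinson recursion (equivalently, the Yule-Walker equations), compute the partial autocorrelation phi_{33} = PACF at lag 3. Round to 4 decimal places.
\phi_{33} = -0.3560

The PACF at lag k is phi_{kk}, the last component of the solution
to the Yule-Walker system G_k phi = r_k where
  (G_k)_{ij} = rho(|i - j|), (r_k)_i = rho(i), i,j = 1..k.
Equivalently, Durbin-Levinson gives phi_{kk} iteratively:
  phi_{11} = rho(1)
  phi_{kk} = [rho(k) - sum_{j=1..k-1} phi_{k-1,j} rho(k-j)]
            / [1 - sum_{j=1..k-1} phi_{k-1,j} rho(j)],
  phi_{k,j} = phi_{k-1,j} - phi_{kk} phi_{k-1,k-j},  j = 1..k-1.
Step k = 1:
  phi_11 = rho(1) = 0.119.
Step k = 2:
  phi_22 = [rho(2) - phi_11 rho(1)] / [1 - phi_11 rho(1)] = [-0.5267 - (0.119)(0.119)] / [1 - (0.119)(0.119)]
         = -0.540861 / 0.985839 = -0.54863.
  Update: phi_21 = phi_11 - phi_22 phi_11 = 0.119 - (-0.54863)(0.119) = 0.184287.
Step k = 3:
  phi_33 = [rho(3) - phi_21 rho(2) - phi_22 rho(1)] / [1 - phi_21 rho(1) - phi_22 rho(2)]
    numerator   = -0.4077 - (0.184287)(-0.5267) - (-0.54863)(0.119) = -0.24534906
    denominator = 1 - (0.184287)(0.119) - (-0.54863)(-0.5267) = 0.68910635
  phi_33 = -0.24534906 / 0.68910635 = -0.356.
Therefore phi_{33} = -0.3560.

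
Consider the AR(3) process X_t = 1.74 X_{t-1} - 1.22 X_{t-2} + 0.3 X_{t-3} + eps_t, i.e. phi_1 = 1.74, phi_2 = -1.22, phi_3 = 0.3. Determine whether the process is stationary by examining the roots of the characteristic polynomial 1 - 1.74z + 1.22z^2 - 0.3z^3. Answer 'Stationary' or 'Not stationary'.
\text{Stationary}

The AR(p) characteristic polynomial is P(z) = 1 - 1.74z + 1.22z^2 - 0.3z^3.
Stationarity requires all roots to lie outside the unit circle, i.e. |z| > 1 for every root.
Degree 3: look for a simple real root z0 first, then factor out (1 - z/z0) and solve the remaining quadratic.
Testing z0 = 2: P(2) = 1 + (-1.74)(2) + (1.22)(2)^2 + (-0.3)(2)^3
  = 1 + (-3.48) + (4.88) + (-2.4) = 0.  So z_0 = 2 is a root, |z_0| = 2.
Divide out the factor (1 - 0.5 z) = (1 - z/z0) (since 1/z0 = 0.5):
  P(z) = (1 - 0.5 z)(1 + (-1.24) z + (0.6) z^2)
  [check: z-coef -1.24 - (0.5) = -1.74; z^2-coef 0.6 - (0.5)(-1.24) = 1.22; z^3-coef -(0.5)(0.6) = -0.3.]
Remaining roots from the quadratic factor 1 + (-1.24) z + (0.6) z^2:
  Set 1 + (-1.24) z + (0.6) z^2 = 0, i.e. a z^2 + b z + c = 0 with a = 0.6, b = -1.24, c = 1.
  Discriminant D = b^2 - 4ac = (-1.24)^2 - 4*(0.6)*1 = 1.5376 - (2.4) = -0.8624.
  D < 0, so the roots are the complex-conjugate pair z = (-b +/- i sqrt(-D)) / (2a) = 1.0333 +/- 0.7739i.
  For a conjugate pair |z|^2 = z * conj(z) = (product of roots) = c/a = 1/(0.6) = 1.666667, so |z| = sqrt(1.666667) = 1.291 for both roots.
Moduli of all roots: 2.0000, 1.2910, 1.2910.
All moduli strictly greater than 1? Yes.
Verdict: Stationary.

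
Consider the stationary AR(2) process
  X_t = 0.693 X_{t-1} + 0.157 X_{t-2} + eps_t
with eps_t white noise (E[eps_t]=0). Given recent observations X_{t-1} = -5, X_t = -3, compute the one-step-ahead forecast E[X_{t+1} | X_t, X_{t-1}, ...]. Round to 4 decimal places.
E[X_{t+1} \mid \mathcal F_t] = -2.8640

For an AR(p) model X_t = c + sum_i phi_i X_{t-i} + eps_t, the
one-step-ahead conditional mean is
  E[X_{t+1} | X_t, ...] = c + sum_i phi_i X_{t+1-i}.
Substitute known values:
  E[X_{t+1} | ...] = (0.693) * (-3) + (0.157) * (-5)
                   = -2.8640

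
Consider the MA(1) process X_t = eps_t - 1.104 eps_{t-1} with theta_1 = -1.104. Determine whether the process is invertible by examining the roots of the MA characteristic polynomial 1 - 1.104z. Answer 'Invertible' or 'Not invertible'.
\text{Not invertible}

The MA(q) characteristic polynomial is P(z) = 1 - 1.104z.
Invertibility requires all roots to lie outside the unit circle, i.e. |z| > 1 for every root.
This is linear in z: 1 + (-1.104) z = 0  =>  z = -1/(-1.104) = 0.905797,  |z| = 0.905797.
Moduli of all roots: 0.9058.
All moduli strictly greater than 1? No.
Verdict: Not invertible.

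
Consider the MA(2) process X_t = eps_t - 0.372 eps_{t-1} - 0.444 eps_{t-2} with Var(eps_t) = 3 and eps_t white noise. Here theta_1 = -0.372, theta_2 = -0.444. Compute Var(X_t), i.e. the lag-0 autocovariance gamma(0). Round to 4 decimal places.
\gamma(0) = 4.0066

For an MA(q) process X_t = eps_t + sum_i theta_i eps_{t-i} with
Var(eps_t) = sigma^2, the variance is
  gamma(0) = sigma^2 * (1 + sum_i theta_i^2).
  sum_i theta_i^2 = (-0.372)^2 + (-0.444)^2 = 0.138384 + 0.197136 = 0.33552.
  gamma(0) = 3 * (1 + 0.33552) = 3 * 1.33552 = 4.00656, which rounds to 4.0066.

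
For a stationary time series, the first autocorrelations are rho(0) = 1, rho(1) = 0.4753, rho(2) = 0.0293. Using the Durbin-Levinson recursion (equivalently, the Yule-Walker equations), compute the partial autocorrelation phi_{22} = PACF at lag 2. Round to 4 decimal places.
\phi_{22} = -0.2540

The PACF at lag k is phi_{kk}, the last component of the solution
to the Yule-Walker system G_k phi = r_k where
  (G_k)_{ij} = rho(|i - j|), (r_k)_i = rho(i), i,j = 1..k.
Equivalently, Durbin-Levinson gives phi_{kk} iteratively:
  phi_{11} = rho(1)
  phi_{kk} = [rho(k) - sum_{j=1..k-1} phi_{k-1,j} rho(k-j)]
            / [1 - sum_{j=1..k-1} phi_{k-1,j} rho(j)],
  phi_{k,j} = phi_{k-1,j} - phi_{kk} phi_{k-1,k-j},  j = 1..k-1.
Step k = 1:
  phi_11 = rho(1) = 0.4753.
Step k = 2:
  phi_22 = [rho(2) - phi_11 rho(1)] / [1 - phi_11 rho(1)] = [0.0293 - (0.4753)(0.4753)] / [1 - (0.4753)(0.4753)]
         = -0.19661009 / 0.77408991 = -0.254.
Therefore phi_{22} = -0.2540.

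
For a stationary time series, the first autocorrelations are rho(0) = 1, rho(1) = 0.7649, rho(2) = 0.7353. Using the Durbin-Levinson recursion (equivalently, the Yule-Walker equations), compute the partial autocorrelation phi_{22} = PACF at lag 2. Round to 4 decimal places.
\phi_{22} = 0.3621

The PACF at lag k is phi_{kk}, the last component of the solution
to the Yule-Walker system G_k phi = r_k where
  (G_k)_{ij} = rho(|i - j|), (r_k)_i = rho(i), i,j = 1..k.
Equivalently, Durbin-Levinson gives phi_{kk} iteratively:
  phi_{11} = rho(1)
  phi_{kk} = [rho(k) - sum_{j=1..k-1} phi_{k-1,j} rho(k-j)]
            / [1 - sum_{j=1..k-1} phi_{k-1,j} rho(j)],
  phi_{k,j} = phi_{k-1,j} - phi_{kk} phi_{k-1,k-j},  j = 1..k-1.
Step k = 1:
  phi_11 = rho(1) = 0.7649.
Step k = 2:
  phi_22 = [rho(2) - phi_11 rho(1)] / [1 - phi_11 rho(1)] = [0.7353 - (0.7649)(0.7649)] / [1 - (0.7649)(0.7649)]
         = 0.15022799 / 0.41492799 = 0.3621.
Therefore phi_{22} = 0.3621.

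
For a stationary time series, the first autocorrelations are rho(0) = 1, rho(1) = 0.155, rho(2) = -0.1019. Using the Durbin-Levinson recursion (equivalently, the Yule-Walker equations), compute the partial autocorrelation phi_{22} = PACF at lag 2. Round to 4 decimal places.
\phi_{22} = -0.1290

The PACF at lag k is phi_{kk}, the last component of the solution
to the Yule-Walker system G_k phi = r_k where
  (G_k)_{ij} = rho(|i - j|), (r_k)_i = rho(i), i,j = 1..k.
Equivalently, Durbin-Levinson gives phi_{kk} iteratively:
  phi_{11} = rho(1)
  phi_{kk} = [rho(k) - sum_{j=1..k-1} phi_{k-1,j} rho(k-j)]
            / [1 - sum_{j=1..k-1} phi_{k-1,j} rho(j)],
  phi_{k,j} = phi_{k-1,j} - phi_{kk} phi_{k-1,k-j},  j = 1..k-1.
Step k = 1:
  phi_11 = rho(1) = 0.155.
Step k = 2:
  phi_22 = [rho(2) - phi_11 rho(1)] / [1 - phi_11 rho(1)] = [-0.1019 - (0.155)(0.155)] / [1 - (0.155)(0.155)]
         = -0.125925 / 0.975975 = -0.129.
Therefore phi_{22} = -0.1290.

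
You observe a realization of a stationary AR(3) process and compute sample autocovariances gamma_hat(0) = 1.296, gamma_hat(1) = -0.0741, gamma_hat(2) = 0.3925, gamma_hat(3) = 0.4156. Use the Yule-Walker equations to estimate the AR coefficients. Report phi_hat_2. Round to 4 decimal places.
\hat\phi_{2} = 0.3160

The Yule-Walker equations for an AR(p) process read, in matrix form,
  Gamma_p phi = r_p,   with   (Gamma_p)_{ij} = gamma(|i - j|),
                       (r_p)_i = gamma(i),   i,j = 1..p.
Substitute the sample gammas (Toeplitz matrix and right-hand side of size 3):
  Gamma_p = [[1.296, -0.0741, 0.3925], [-0.0741, 1.296, -0.0741], [0.3925, -0.0741, 1.296]]
  r_p     = [-0.0741, 0.3925, 0.4156]
Written out (R1..R3):
  (R1) 1.296 phi_1 - 0.0741 phi_2 + 0.3925 phi_3 = -0.0741
  (R2) -0.0741 phi_1 + 1.296 phi_2 - 0.0741 phi_3 = 0.3925
  (R3) 0.3925 phi_1 - 0.0741 phi_2 + 1.296 phi_3 = 0.4156
Gaussian elimination:
  R2 <- R2 - (-0.0741/1.296) R1 = R2 - (-0.057176) R1:  1.291763 phi_2 - 0.051658 phi_3 = 0.388263
  R3 <- R3 - (0.3925/1.296) R1 = R3 - (0.302855) R1:  -0.051658 phi_2 + 1.177129 phi_3 = 0.438042
  R3 <- R3 - (-0.051658/1.291763) R2 = R3 - (-0.039991) R2:  1.175064 phi_3 = 0.453568
Back-substitution:
  phi_hat_3 = 0.453568 / 1.175064 = 0.385995
  phi_hat_2 = (0.388263 - (-0.051658)(0.385995)) / 1.291763 = 0.316005
  phi_hat_1 = (-0.0741 - (-0.0741)(0.316005) - (0.3925)(0.385995)) / 1.296 = -0.156009
So phi_hat = [-0.1560, 0.3160, 0.3860].
Therefore phi_hat_2 = 0.3160.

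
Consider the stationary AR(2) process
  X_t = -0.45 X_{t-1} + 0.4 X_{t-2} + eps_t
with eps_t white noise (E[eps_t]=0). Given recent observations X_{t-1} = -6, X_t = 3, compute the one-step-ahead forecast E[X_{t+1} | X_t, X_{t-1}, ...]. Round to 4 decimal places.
E[X_{t+1} \mid \mathcal F_t] = -3.7500

For an AR(p) model X_t = c + sum_i phi_i X_{t-i} + eps_t, the
one-step-ahead conditional mean is
  E[X_{t+1} | X_t, ...] = c + sum_i phi_i X_{t+1-i}.
Substitute known values:
  E[X_{t+1} | ...] = (-0.45) * (3) + (0.4) * (-6)
                   = -3.7500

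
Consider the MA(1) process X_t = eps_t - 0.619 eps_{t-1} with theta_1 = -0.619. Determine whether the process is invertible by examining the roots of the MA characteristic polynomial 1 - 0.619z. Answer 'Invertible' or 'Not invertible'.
\text{Invertible}

The MA(q) characteristic polynomial is P(z) = 1 - 0.619z.
Invertibility requires all roots to lie outside the unit circle, i.e. |z| > 1 for every root.
This is linear in z: 1 + (-0.619) z = 0  =>  z = -1/(-0.619) = 1.615509,  |z| = 1.615509.
Moduli of all roots: 1.6155.
All moduli strictly greater than 1? Yes.
Verdict: Invertible.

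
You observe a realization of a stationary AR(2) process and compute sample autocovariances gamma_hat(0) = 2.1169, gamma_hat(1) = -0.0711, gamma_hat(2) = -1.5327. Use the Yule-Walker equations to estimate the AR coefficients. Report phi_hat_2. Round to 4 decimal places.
\hat\phi_{2} = -0.7260

The Yule-Walker equations for an AR(p) process read, in matrix form,
  Gamma_p phi = r_p,   with   (Gamma_p)_{ij} = gamma(|i - j|),
                       (r_p)_i = gamma(i),   i,j = 1..p.
Substitute the sample gammas (Toeplitz matrix and right-hand side of size 2):
  Gamma_p = [[2.1169, -0.0711], [-0.0711, 2.1169]]
  r_p     = [-0.0711, -1.5327]
Written out:
  2.1169 phi_1 - 0.0711 phi_2 = -0.0711
  -0.0711 phi_1 + 2.1169 phi_2 = -1.5327
Solve by Cramer's rule:
  det = gamma(0)^2 - gamma(1)^2 = (2.1169)^2 - (-0.0711)^2 = 4.48126561 - 0.00505521 = 4.4762104
  phi_hat_1 = [gamma(1) gamma(0) - gamma(1) gamma(2)] / det = [(-0.0711)(2.1169) - (-0.0711)(-1.5327)] / 4.4762104 = -0.25948656 / 4.4762104 = -0.058
  phi_hat_2 = [gamma(0) gamma(2) - gamma(1)^2] / det = [(2.1169)(-1.5327) - (-0.0711)^2] / 4.4762104 = -3.24962784 / 4.4762104 = -0.726
So phi_hat = [-0.0580, -0.7260].
Therefore phi_hat_2 = -0.7260.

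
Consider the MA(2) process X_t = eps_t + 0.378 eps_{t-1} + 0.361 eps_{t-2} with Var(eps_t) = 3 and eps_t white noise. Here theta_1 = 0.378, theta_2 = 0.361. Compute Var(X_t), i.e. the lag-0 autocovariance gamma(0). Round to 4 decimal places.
\gamma(0) = 3.8196

For an MA(q) process X_t = eps_t + sum_i theta_i eps_{t-i} with
Var(eps_t) = sigma^2, the variance is
  gamma(0) = sigma^2 * (1 + sum_i theta_i^2).
  sum_i theta_i^2 = (0.378)^2 + (0.361)^2 = 0.142884 + 0.130321 = 0.273205.
  gamma(0) = 3 * (1 + 0.273205) = 3 * 1.273205 = 3.819615, which rounds to 3.8196.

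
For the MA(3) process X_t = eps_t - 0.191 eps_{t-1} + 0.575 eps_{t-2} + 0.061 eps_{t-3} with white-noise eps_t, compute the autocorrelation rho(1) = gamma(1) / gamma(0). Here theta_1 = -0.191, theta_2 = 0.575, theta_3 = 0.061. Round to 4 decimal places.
\rho(1) = -0.1939

For an MA(q) process with theta_0 = 1, the autocovariance is
  gamma(k) = sigma^2 * sum_{i=0..q-k} theta_i * theta_{i+k},
and rho(k) = gamma(k) / gamma(0). Sigma^2 cancels.
  numerator   = (1)*(-0.191) + (-0.191)*(0.575) + (0.575)*(0.061) = -0.26575.
  denominator = (1)^2 + (-0.191)^2 + (0.575)^2 + (0.061)^2 = 1.370827.
  rho(1) = -0.26575 / 1.370827 = -0.1939.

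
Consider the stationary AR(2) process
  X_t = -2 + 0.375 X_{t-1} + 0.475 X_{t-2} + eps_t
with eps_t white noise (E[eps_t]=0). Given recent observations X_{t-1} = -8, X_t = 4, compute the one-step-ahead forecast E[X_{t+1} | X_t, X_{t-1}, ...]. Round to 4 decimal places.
E[X_{t+1} \mid \mathcal F_t] = -4.3000

For an AR(p) model X_t = c + sum_i phi_i X_{t-i} + eps_t, the
one-step-ahead conditional mean is
  E[X_{t+1} | X_t, ...] = c + sum_i phi_i X_{t+1-i}.
Substitute known values:
  E[X_{t+1} | ...] = -2 + (0.375) * (4) + (0.475) * (-8)
                   = -4.3000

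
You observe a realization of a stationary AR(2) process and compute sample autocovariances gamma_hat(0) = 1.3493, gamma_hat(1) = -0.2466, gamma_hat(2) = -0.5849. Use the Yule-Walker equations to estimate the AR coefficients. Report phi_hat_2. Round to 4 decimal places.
\hat\phi_{2} = -0.4830

The Yule-Walker equations for an AR(p) process read, in matrix form,
  Gamma_p phi = r_p,   with   (Gamma_p)_{ij} = gamma(|i - j|),
                       (r_p)_i = gamma(i),   i,j = 1..p.
Substitute the sample gammas (Toeplitz matrix and right-hand side of size 2):
  Gamma_p = [[1.3493, -0.2466], [-0.2466, 1.3493]]
  r_p     = [-0.2466, -0.5849]
Written out:
  1.3493 phi_1 - 0.2466 phi_2 = -0.2466
  -0.2466 phi_1 + 1.3493 phi_2 = -0.5849
Solve by Cramer's rule:
  det = gamma(0)^2 - gamma(1)^2 = (1.3493)^2 - (-0.2466)^2 = 1.82061049 - 0.06081156 = 1.75979893
  phi_hat_1 = [gamma(1) gamma(0) - gamma(1) gamma(2)] / det = [(-0.2466)(1.3493) - (-0.2466)(-0.5849)] / 1.75979893 = -0.47697372 / 1.75979893 = -0.271
  phi_hat_2 = [gamma(0) gamma(2) - gamma(1)^2] / det = [(1.3493)(-0.5849) - (-0.2466)^2] / 1.75979893 = -0.85001713 / 1.75979893 = -0.483
So phi_hat = [-0.2710, -0.4830].
Therefore phi_hat_2 = -0.4830.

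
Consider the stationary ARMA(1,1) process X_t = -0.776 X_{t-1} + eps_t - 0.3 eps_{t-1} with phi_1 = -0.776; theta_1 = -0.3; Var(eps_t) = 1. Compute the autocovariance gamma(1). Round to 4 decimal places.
\gamma(1) = -3.3344

Multiply the model equation by X_{t-k} and take expectations. With theta_0 = psi_0 = 1 and psi_j the MA(infinity) weights, this gives
  gamma(k) - sum_i phi_i gamma(k-i) = c_k,
  c_k = sigma^2 * sum_{j=k..q} theta_j psi_{j-k}   (c_k = 0 for k > q),
using gamma(-m) = gamma(m).
psi-weights needed (psi_j = theta_j + sum_i phi_i psi_{j-i}):
  psi_1 = theta_1 + phi_1 = -0.3 + (-0.776) = -1.076
Right-hand sides:
  c_0 = sigma^2 (1 + theta_1 psi_1) = 1 * (1 + (-0.3)(-1.076)) = 1 * 1.3228 = 1.3228
  c_1 = sigma^2 theta_1 = 1 * (-0.3) = -0.3
  c_2 = 0
Equations for k = 0 and k = 1 (AR order 1):
  gamma(0) = phi_1 gamma(1) + c_0
  gamma(1) = phi_1 gamma(0) + c_1
Substituting the second into the first: gamma(0) (1 - phi_1^2) = c_0 + phi_1 c_1, so
  gamma(0) = (c_0 + phi_1 c_1) / (1 - phi_1^2) = (1.3228 + (-0.776)(-0.3)) / (1 - (-0.776)^2) = 1.5556 / 0.397824 = 3.910272.
  gamma(1) = phi_1 gamma(0) + c_1 = (-0.776)(3.910272) + (-0.3) = -3.334371.
Therefore gamma(1) = -3.3344 (to 4 decimal places).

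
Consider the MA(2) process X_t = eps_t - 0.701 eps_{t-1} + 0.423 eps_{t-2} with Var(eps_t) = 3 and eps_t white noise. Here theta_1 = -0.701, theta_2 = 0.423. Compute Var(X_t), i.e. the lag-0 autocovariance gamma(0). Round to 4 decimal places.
\gamma(0) = 5.0110

For an MA(q) process X_t = eps_t + sum_i theta_i eps_{t-i} with
Var(eps_t) = sigma^2, the variance is
  gamma(0) = sigma^2 * (1 + sum_i theta_i^2).
  sum_i theta_i^2 = (-0.701)^2 + (0.423)^2 = 0.491401 + 0.178929 = 0.67033.
  gamma(0) = 3 * (1 + 0.67033) = 3 * 1.67033 = 5.01099, which rounds to 5.0110.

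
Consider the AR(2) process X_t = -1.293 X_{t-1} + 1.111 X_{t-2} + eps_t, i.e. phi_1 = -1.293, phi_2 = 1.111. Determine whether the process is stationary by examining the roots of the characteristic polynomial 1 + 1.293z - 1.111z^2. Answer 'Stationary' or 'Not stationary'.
\text{Not stationary}

The AR(p) characteristic polynomial is P(z) = 1 + 1.293z - 1.111z^2.
Stationarity requires all roots to lie outside the unit circle, i.e. |z| > 1 for every root.
Set 1 + (1.293) z + (-1.111) z^2 = 0, i.e. a z^2 + b z + c = 0 with a = -1.111, b = 1.293, c = 1.
Discriminant D = b^2 - 4ac = (1.293)^2 - 4*(-1.111)*1 = 1.671849 - (-4.444) = 6.115849.
D >= 0, so the roots are real: z = (-b +/- sqrt(D)) / (2a) = (-1.293 +/- 2.473024) / (-2.222).
  z_1 = (-1.293 + 2.473024) / (-2.222) = -0.5311,   |z_1| = 0.5311.
  z_2 = (-1.293 - 2.473024) / (-2.222) = 1.6949,   |z_2| = 1.6949.
Moduli of all roots: 0.5311, 1.6949.
All moduli strictly greater than 1? No.
Verdict: Not stationary.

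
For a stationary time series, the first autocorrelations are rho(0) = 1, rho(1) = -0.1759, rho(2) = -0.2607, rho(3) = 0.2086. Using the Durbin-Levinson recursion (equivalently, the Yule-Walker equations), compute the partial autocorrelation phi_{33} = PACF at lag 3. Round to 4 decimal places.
\phi_{33} = 0.1089

The PACF at lag k is phi_{kk}, the last component of the solution
to the Yule-Walker system G_k phi = r_k where
  (G_k)_{ij} = rho(|i - j|), (r_k)_i = rho(i), i,j = 1..k.
Equivalently, Durbin-Levinson gives phi_{kk} iteratively:
  phi_{11} = rho(1)
  phi_{kk} = [rho(k) - sum_{j=1..k-1} phi_{k-1,j} rho(k-j)]
            / [1 - sum_{j=1..k-1} phi_{k-1,j} rho(j)],
  phi_{k,j} = phi_{k-1,j} - phi_{kk} phi_{k-1,k-j},  j = 1..k-1.
Step k = 1:
  phi_11 = rho(1) = -0.1759.
Step k = 2:
  phi_22 = [rho(2) - phi_11 rho(1)] / [1 - phi_11 rho(1)] = [-0.2607 - (-0.1759)(-0.1759)] / [1 - (-0.1759)(-0.1759)]
         = -0.29164081 / 0.96905919 = -0.300953.
  Update: phi_21 = phi_11 - phi_22 phi_11 = -0.1759 - (-0.300953)(-0.1759) = -0.228838.
Step k = 3:
  phi_33 = [rho(3) - phi_21 rho(2) - phi_22 rho(1)] / [1 - phi_21 rho(1) - phi_22 rho(2)]
    numerator   = 0.2086 - (-0.228838)(-0.2607) - (-0.300953)(-0.1759) = 0.0960045
    denominator = 1 - (-0.228838)(-0.1759) - (-0.300953)(-0.2607) = 0.88128915
  phi_33 = 0.0960045 / 0.88128915 = 0.1089.
Therefore phi_{33} = 0.1089.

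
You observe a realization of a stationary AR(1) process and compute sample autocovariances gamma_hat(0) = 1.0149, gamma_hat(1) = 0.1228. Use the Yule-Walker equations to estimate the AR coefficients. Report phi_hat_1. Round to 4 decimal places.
\hat\phi_{1} = 0.1210

The Yule-Walker equations for an AR(p) process read, in matrix form,
  Gamma_p phi = r_p,   with   (Gamma_p)_{ij} = gamma(|i - j|),
                       (r_p)_i = gamma(i),   i,j = 1..p.
Substitute the sample gammas (Toeplitz matrix and right-hand side of size 1):
  Gamma_p = [[1.0149]]
  r_p     = [0.1228]
With p = 1 this is the single equation gamma(0) phi_1 = gamma(1):
  phi_hat_1 = gamma(1) / gamma(0) = 0.1228 / 1.0149 = 0.1210.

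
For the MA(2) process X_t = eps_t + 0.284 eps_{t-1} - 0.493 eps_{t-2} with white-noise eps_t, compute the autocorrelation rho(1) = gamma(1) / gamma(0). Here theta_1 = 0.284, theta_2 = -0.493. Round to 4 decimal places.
\rho(1) = 0.1088

For an MA(q) process with theta_0 = 1, the autocovariance is
  gamma(k) = sigma^2 * sum_{i=0..q-k} theta_i * theta_{i+k},
and rho(k) = gamma(k) / gamma(0). Sigma^2 cancels.
  numerator   = (1)*(0.284) + (0.284)*(-0.493) = 0.143988.
  denominator = (1)^2 + (0.284)^2 + (-0.493)^2 = 1.323705.
  rho(1) = 0.143988 / 1.323705 = 0.1088.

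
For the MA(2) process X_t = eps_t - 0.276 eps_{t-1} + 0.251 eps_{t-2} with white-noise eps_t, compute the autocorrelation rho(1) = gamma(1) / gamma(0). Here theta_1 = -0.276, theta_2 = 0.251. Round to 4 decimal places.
\rho(1) = -0.3031

For an MA(q) process with theta_0 = 1, the autocovariance is
  gamma(k) = sigma^2 * sum_{i=0..q-k} theta_i * theta_{i+k},
and rho(k) = gamma(k) / gamma(0). Sigma^2 cancels.
  numerator   = (1)*(-0.276) + (-0.276)*(0.251) = -0.345276.
  denominator = (1)^2 + (-0.276)^2 + (0.251)^2 = 1.139177.
  rho(1) = -0.345276 / 1.139177 = -0.3031.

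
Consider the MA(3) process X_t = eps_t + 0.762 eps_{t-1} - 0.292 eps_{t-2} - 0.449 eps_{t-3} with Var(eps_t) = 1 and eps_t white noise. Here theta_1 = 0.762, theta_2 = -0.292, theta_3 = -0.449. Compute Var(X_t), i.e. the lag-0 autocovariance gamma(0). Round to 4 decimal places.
\gamma(0) = 1.8675

For an MA(q) process X_t = eps_t + sum_i theta_i eps_{t-i} with
Var(eps_t) = sigma^2, the variance is
  gamma(0) = sigma^2 * (1 + sum_i theta_i^2).
  sum_i theta_i^2 = (0.762)^2 + (-0.292)^2 + (-0.449)^2 = 0.580644 + 0.085264 + 0.201601 = 0.867509.
  gamma(0) = 1 * (1 + 0.867509) = 1 * 1.867509 = 1.867509, which rounds to 1.8675.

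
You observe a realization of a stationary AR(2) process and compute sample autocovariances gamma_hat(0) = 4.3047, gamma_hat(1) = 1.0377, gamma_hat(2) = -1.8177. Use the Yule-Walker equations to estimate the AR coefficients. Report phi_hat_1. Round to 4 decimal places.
\hat\phi_{1} = 0.3640

The Yule-Walker equations for an AR(p) process read, in matrix form,
  Gamma_p phi = r_p,   with   (Gamma_p)_{ij} = gamma(|i - j|),
                       (r_p)_i = gamma(i),   i,j = 1..p.
Substitute the sample gammas (Toeplitz matrix and right-hand side of size 2):
  Gamma_p = [[4.3047, 1.0377], [1.0377, 4.3047]]
  r_p     = [1.0377, -1.8177]
Written out:
  4.3047 phi_1 + 1.0377 phi_2 = 1.0377
  1.0377 phi_1 + 4.3047 phi_2 = -1.8177
Solve by Cramer's rule:
  det = gamma(0)^2 - gamma(1)^2 = (4.3047)^2 - (1.0377)^2 = 18.53044209 - 1.07682129 = 17.4536208
  phi_hat_1 = [gamma(1) gamma(0) - gamma(1) gamma(2)] / det = [(1.0377)(4.3047) - (1.0377)(-1.8177)] / 17.4536208 = 6.35321448 / 17.4536208 = 0.364
  phi_hat_2 = [gamma(0) gamma(2) - gamma(1)^2] / det = [(4.3047)(-1.8177) - (1.0377)^2] / 17.4536208 = -8.90147448 / 17.4536208 = -0.51
So phi_hat = [0.3640, -0.5100].
Therefore phi_hat_1 = 0.3640.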